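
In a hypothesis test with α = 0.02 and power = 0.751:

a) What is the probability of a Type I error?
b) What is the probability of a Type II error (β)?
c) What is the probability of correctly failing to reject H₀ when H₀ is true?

Answer: a) 0.02, b) 0.249, c) 0.98

Derivation:
a) Type I error probability = α = 0.02
b) Power = P(reject H₀ | H₁ true) = 1 - β = 0.751, so Type II error probability = β = 1 - Power = 0.249
c) P(fail to reject H₀ | H₀ true) = 1 - α = 0.98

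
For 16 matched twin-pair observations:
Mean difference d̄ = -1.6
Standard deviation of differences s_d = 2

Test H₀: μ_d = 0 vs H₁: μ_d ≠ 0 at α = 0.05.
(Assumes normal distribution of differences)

Answer: t = -3.2000, reject H₀

Derivation:
df = n - 1 = 15
SE = s_d/√n = 2/√16 = 0.5000
t = d̄/SE = -1.6/0.5000 = -3.2000
Critical value: t_{0.025,15} = ±2.131
p-value ≈ 0.0060
Decision: reject H₀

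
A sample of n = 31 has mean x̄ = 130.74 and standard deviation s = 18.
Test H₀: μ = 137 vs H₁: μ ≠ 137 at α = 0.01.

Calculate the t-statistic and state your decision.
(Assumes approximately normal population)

df = n - 1 = 30
SE = s/√n = 18/√31 = 3.2329
t = (x̄ - μ₀)/SE = (130.74 - 137)/3.2329 = -1.9363
Critical value: t_{0.005,30} = ±2.750
p-value ≈ 0.0623
Decision: fail to reject H₀

Answer: t = -1.9363, fail to reject H₀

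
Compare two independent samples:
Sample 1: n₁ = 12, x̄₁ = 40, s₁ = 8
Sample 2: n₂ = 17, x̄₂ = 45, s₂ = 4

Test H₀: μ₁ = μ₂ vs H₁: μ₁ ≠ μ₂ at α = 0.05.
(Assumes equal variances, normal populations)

Answer: t = -2.2240, reject H₀

Derivation:
Pooled variance: s²_p = [11×8² + 16×4²]/(27) = 35.5556
s_p = 5.9629
SE = s_p×√(1/n₁ + 1/n₂) = 5.9629×√(1/12 + 1/17) = 2.2482
t = (x̄₁ - x̄₂)/SE = (40 - 45)/2.2482 = -2.2240
df = 27, t-critical = ±2.052
Decision: reject H₀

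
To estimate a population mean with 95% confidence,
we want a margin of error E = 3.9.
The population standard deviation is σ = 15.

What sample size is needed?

z_0.025 = 1.960
n = (z×σ/E)² = (1.960×15/3.9)²
n = 56.8284
Round up: n = 57

Answer: n = 57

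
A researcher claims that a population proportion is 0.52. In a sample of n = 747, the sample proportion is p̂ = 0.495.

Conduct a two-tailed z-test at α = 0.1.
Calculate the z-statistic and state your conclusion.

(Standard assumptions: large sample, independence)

Answer: z = -1.3677, fail to reject H₀

Derivation:
H₀: p = 0.52, H₁: p ≠ 0.52
Standard error: SE = √(p₀(1-p₀)/n) = √(0.52×0.48/747) = 0.018279
z-statistic: z = (p̂ - p₀)/SE = (0.495 - 0.52)/0.018279 = -1.3677
Critical value: z_0.05 = ±1.645
p-value = 0.1714
Decision: fail to reject H₀ at α = 0.1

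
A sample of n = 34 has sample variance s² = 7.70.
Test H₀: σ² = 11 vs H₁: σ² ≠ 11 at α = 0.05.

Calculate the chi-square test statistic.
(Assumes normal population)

df = n - 1 = 33
χ² = (n-1)s²/σ₀² = 33×7.70/11 = 23.1000
Critical values: χ²_{0.975,33} = 19.047, χ²_{0.025,33} = 50.725
Rejection region: χ² < 19.047 or χ² > 50.725
Decision: fail to reject H₀

Answer: χ² = 23.1000, fail to reject H₀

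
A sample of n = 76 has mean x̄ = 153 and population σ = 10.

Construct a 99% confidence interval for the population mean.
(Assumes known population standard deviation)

Answer: (150.0451, 155.9549)

Derivation:
Confidence level: 99%, α = 0.01
z_0.005 = 2.576
SE = σ/√n = 10/√76 = 1.1471
Margin of error = 2.576 × 1.1471 = 2.9549
CI: x̄ ± margin = 153 ± 2.9549
CI: (150.0451, 155.9549)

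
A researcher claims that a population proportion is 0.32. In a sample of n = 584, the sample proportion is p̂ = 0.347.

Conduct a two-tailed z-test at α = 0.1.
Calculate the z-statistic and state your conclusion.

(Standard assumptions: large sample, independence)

H₀: p = 0.32, H₁: p ≠ 0.32
Standard error: SE = √(p₀(1-p₀)/n) = √(0.32×0.68/584) = 0.019303
z-statistic: z = (p̂ - p₀)/SE = (0.347 - 0.32)/0.019303 = 1.3987
Critical value: z_0.05 = ±1.645
p-value = 0.1619
Decision: fail to reject H₀ at α = 0.1

Answer: z = 1.3987, fail to reject H₀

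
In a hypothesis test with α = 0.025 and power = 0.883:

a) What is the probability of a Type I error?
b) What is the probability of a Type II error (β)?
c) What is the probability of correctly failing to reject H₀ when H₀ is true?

a) Type I error probability = α = 0.025
b) Power = P(reject H₀ | H₁ true) = 1 - β = 0.883, so Type II error probability = β = 1 - Power = 0.117
c) P(fail to reject H₀ | H₀ true) = 1 - α = 0.975

Answer: a) 0.025, b) 0.117, c) 0.975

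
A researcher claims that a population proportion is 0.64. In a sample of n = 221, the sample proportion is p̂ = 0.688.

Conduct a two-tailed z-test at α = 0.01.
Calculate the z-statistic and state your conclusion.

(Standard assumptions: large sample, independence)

H₀: p = 0.64, H₁: p ≠ 0.64
Standard error: SE = √(p₀(1-p₀)/n) = √(0.64×0.36/221) = 0.032288
z-statistic: z = (p̂ - p₀)/SE = (0.688 - 0.64)/0.032288 = 1.4866
Critical value: z_0.005 = ±2.576
p-value = 0.1371
Decision: fail to reject H₀ at α = 0.01

Answer: z = 1.4866, fail to reject H₀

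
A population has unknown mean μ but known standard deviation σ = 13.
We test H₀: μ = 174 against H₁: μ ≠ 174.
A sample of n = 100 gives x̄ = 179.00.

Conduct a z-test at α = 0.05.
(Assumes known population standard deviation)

Standard error: SE = σ/√n = 13/√100 = 1.3000
z-statistic: z = (x̄ - μ₀)/SE = (179.00 - 174)/1.3000 = 3.8462
Critical value: ±1.960
p-value = 0.0001
Decision: reject H₀

Answer: z = 3.8462, reject H₀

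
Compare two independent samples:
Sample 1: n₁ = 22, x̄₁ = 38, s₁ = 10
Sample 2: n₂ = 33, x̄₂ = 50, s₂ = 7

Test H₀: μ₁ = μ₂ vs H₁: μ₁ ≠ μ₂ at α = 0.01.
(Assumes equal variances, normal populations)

Answer: t = -5.2406, reject H₀

Derivation:
Pooled variance: s²_p = [21×10² + 32×7²]/(53) = 69.2075
s_p = 8.3191
SE = s_p×√(1/n₁ + 1/n₂) = 8.3191×√(1/22 + 1/33) = 2.2898
t = (x̄₁ - x̄₂)/SE = (38 - 50)/2.2898 = -5.2406
df = 53, t-critical = ±2.672
Decision: reject H₀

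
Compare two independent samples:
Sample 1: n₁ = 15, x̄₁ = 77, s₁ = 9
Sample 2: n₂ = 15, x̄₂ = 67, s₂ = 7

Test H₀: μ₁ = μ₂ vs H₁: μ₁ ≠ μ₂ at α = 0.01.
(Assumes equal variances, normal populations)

Answer: t = 3.3969, reject H₀

Derivation:
Pooled variance: s²_p = [14×9² + 14×7²]/(28) = 65.0000
s_p = 8.0623
SE = s_p×√(1/n₁ + 1/n₂) = 8.0623×√(1/15 + 1/15) = 2.9439
t = (x̄₁ - x̄₂)/SE = (77 - 67)/2.9439 = 3.3969
df = 28, t-critical = ±2.763
Decision: reject H₀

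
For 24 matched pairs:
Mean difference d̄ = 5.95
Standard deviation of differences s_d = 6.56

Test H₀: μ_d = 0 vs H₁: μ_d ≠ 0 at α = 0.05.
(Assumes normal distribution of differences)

Answer: t = 4.4433, reject H₀

Derivation:
df = n - 1 = 23
SE = s_d/√n = 6.56/√24 = 1.3391
t = d̄/SE = 5.95/1.3391 = 4.4433
Critical value: t_{0.025,23} = ±2.069
p-value ≈ 0.0002
Decision: reject H₀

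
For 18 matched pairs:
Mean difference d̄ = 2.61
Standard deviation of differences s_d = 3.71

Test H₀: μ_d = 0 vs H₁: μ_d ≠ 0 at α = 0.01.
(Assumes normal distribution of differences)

Answer: t = 2.9846, reject H₀

Derivation:
df = n - 1 = 17
SE = s_d/√n = 3.71/√18 = 0.8745
t = d̄/SE = 2.61/0.8745 = 2.9846
Critical value: t_{0.005,17} = ±2.898
p-value ≈ 0.0083
Decision: reject H₀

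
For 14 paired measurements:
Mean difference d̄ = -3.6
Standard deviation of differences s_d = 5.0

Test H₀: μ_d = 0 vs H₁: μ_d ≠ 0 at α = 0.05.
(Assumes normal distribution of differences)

df = n - 1 = 13
SE = s_d/√n = 5.0/√14 = 1.3363
t = d̄/SE = -3.6/1.3363 = -2.6940
Critical value: t_{0.025,13} = ±2.160
p-value ≈ 0.0184
Decision: reject H₀

Answer: t = -2.6940, reject H₀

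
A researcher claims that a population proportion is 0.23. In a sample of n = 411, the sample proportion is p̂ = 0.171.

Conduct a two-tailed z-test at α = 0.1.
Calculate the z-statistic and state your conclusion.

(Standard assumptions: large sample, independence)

Answer: z = -2.8423, reject H₀

Derivation:
H₀: p = 0.23, H₁: p ≠ 0.23
Standard error: SE = √(p₀(1-p₀)/n) = √(0.23×0.77/411) = 0.020758
z-statistic: z = (p̂ - p₀)/SE = (0.171 - 0.23)/0.020758 = -2.8423
Critical value: z_0.05 = ±1.645
p-value = 0.0045
Decision: reject H₀ at α = 0.1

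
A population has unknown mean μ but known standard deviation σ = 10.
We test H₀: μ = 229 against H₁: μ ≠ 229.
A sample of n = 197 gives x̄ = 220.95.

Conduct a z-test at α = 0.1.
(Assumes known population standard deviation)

Standard error: SE = σ/√n = 10/√197 = 0.7125
z-statistic: z = (x̄ - μ₀)/SE = (220.95 - 229)/0.7125 = -11.2982
Critical value: ±1.645
p-value < 0.0001
Decision: reject H₀

Answer: z = -11.2982, reject H₀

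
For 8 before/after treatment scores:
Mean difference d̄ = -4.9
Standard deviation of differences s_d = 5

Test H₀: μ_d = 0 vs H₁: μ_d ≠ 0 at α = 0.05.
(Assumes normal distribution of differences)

df = n - 1 = 7
SE = s_d/√n = 5/√8 = 1.7678
t = d̄/SE = -4.9/1.7678 = -2.7718
Critical value: t_{0.025,7} = ±2.365
p-value ≈ 0.0276
Decision: reject H₀

Answer: t = -2.7718, reject H₀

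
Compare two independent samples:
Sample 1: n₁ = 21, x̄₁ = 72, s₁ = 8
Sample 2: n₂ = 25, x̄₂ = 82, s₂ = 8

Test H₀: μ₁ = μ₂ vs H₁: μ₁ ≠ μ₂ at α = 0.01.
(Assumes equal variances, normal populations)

Pooled variance: s²_p = [20×8² + 24×8²]/(44) = 64.0000
s_p = 8.0000
SE = s_p×√(1/n₁ + 1/n₂) = 8.0000×√(1/21 + 1/25) = 2.3680
t = (x̄₁ - x̄₂)/SE = (72 - 82)/2.3680 = -4.2230
df = 44, t-critical = ±2.692
Decision: reject H₀

Answer: t = -4.2230, reject H₀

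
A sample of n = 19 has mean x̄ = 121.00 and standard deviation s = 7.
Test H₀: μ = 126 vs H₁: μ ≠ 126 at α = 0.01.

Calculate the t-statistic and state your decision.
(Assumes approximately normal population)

Answer: t = -3.1135, reject H₀

Derivation:
df = n - 1 = 18
SE = s/√n = 7/√19 = 1.6059
t = (x̄ - μ₀)/SE = (121.00 - 126)/1.6059 = -3.1135
Critical value: t_{0.005,18} = ±2.878
p-value ≈ 0.0060
Decision: reject H₀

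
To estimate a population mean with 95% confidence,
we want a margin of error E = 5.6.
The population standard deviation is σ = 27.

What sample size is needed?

z_0.025 = 1.960
n = (z×σ/E)² = (1.960×27/5.6)²
n = 89.3025
Round up: n = 90

Answer: n = 90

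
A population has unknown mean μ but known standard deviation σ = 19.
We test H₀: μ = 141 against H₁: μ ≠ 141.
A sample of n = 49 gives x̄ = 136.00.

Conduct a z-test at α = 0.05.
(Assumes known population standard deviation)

Answer: z = -1.8421, fail to reject H₀

Derivation:
Standard error: SE = σ/√n = 19/√49 = 2.7143
z-statistic: z = (x̄ - μ₀)/SE = (136.00 - 141)/2.7143 = -1.8421
Critical value: ±1.960
p-value = 0.0655
Decision: fail to reject H₀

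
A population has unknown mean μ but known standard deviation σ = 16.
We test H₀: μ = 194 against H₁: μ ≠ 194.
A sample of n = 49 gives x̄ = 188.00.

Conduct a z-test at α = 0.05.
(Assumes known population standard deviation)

Answer: z = -2.6250, reject H₀

Derivation:
Standard error: SE = σ/√n = 16/√49 = 2.2857
z-statistic: z = (x̄ - μ₀)/SE = (188.00 - 194)/2.2857 = -2.6250
Critical value: ±1.960
p-value = 0.0087
Decision: reject H₀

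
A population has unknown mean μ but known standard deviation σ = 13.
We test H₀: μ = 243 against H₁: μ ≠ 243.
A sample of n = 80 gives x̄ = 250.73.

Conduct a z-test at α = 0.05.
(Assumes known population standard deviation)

Standard error: SE = σ/√n = 13/√80 = 1.4534
z-statistic: z = (x̄ - μ₀)/SE = (250.73 - 243)/1.4534 = 5.3186
Critical value: ±1.960
p-value < 0.0001
Decision: reject H₀

Answer: z = 5.3186, reject H₀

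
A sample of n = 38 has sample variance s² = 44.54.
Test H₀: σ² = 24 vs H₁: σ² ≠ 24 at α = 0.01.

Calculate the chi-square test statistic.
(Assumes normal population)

df = n - 1 = 37
χ² = (n-1)s²/σ₀² = 37×44.54/24 = 68.6658
Critical values: χ²_{0.995,37} = 18.586, χ²_{0.005,37} = 62.883
Rejection region: χ² < 18.586 or χ² > 62.883
Decision: reject H₀

Answer: χ² = 68.6658, reject H₀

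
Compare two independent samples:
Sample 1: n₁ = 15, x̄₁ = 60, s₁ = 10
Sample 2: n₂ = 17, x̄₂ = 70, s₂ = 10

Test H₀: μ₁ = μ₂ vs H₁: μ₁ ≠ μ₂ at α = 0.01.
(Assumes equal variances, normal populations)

Pooled variance: s²_p = [14×10² + 16×10²]/(30) = 100.0000
s_p = 10.0000
SE = s_p×√(1/n₁ + 1/n₂) = 10.0000×√(1/15 + 1/17) = 3.5425
t = (x̄₁ - x̄₂)/SE = (60 - 70)/3.5425 = -2.8229
df = 30, t-critical = ±2.750
Decision: reject H₀

Answer: t = -2.8229, reject H₀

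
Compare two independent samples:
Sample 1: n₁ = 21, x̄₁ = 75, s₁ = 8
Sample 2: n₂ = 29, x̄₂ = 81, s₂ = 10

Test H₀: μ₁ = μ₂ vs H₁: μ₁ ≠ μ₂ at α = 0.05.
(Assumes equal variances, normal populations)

Pooled variance: s²_p = [20×8² + 28×10²]/(48) = 85.0000
s_p = 9.2195
SE = s_p×√(1/n₁ + 1/n₂) = 9.2195×√(1/21 + 1/29) = 2.6417
t = (x̄₁ - x̄₂)/SE = (75 - 81)/2.6417 = -2.2713
df = 48, t-critical = ±2.011
Decision: reject H₀

Answer: t = -2.2713, reject H₀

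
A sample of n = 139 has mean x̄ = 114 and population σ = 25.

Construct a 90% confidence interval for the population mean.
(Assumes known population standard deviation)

Answer: (110.5118, 117.4882)

Derivation:
Confidence level: 90%, α = 0.1
z_0.05 = 1.645
SE = σ/√n = 25/√139 = 2.1205
Margin of error = 1.645 × 2.1205 = 3.4882
CI: x̄ ± margin = 114 ± 3.4882
CI: (110.5118, 117.4882)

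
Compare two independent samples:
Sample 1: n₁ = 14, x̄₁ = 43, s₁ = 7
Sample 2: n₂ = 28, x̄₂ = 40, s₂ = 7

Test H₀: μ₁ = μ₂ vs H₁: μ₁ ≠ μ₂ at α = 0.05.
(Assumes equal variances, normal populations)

Pooled variance: s²_p = [13×7² + 27×7²]/(40) = 49.0000
s_p = 7.0000
SE = s_p×√(1/n₁ + 1/n₂) = 7.0000×√(1/14 + 1/28) = 2.2913
t = (x̄₁ - x̄₂)/SE = (43 - 40)/2.2913 = 1.3093
df = 40, t-critical = ±2.021
Decision: fail to reject H₀

Answer: t = 1.3093, fail to reject H₀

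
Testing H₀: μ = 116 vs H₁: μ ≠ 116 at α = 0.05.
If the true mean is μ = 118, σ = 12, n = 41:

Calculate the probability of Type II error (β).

SE = σ/√n = 12/√41 = 1.8741
Critical values: μ₀ ± z_0.025×SE = 116 ± 1.960×1.8741
Acceptance region: (112.3268, 119.6732)
Under H₁ (μ = 118): z_high = (119.6732 - 118)/1.8741 = 0.8928, z_low = (112.3268 - 118)/1.8741 = -3.0272
β = P(not reject | H₁) = Φ(0.8928) - Φ(-3.0272) ≈ 0.8128

Answer: β ≈ 0.8128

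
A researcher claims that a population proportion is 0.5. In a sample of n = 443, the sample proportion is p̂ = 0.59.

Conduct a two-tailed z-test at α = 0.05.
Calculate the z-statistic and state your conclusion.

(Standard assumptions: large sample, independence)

H₀: p = 0.5, H₁: p ≠ 0.5
Standard error: SE = √(p₀(1-p₀)/n) = √(0.5×0.5/443) = 0.023756
z-statistic: z = (p̂ - p₀)/SE = (0.59 - 0.5)/0.023756 = 3.7885
Critical value: z_0.025 = ±1.960
p-value = 0.0002
Decision: reject H₀ at α = 0.05

Answer: z = 3.7885, reject H₀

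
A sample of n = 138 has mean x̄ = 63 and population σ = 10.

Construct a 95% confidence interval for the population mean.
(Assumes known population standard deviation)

Answer: (61.3315, 64.6685)

Derivation:
Confidence level: 95%, α = 0.05
z_0.025 = 1.960
SE = σ/√n = 10/√138 = 0.8513
Margin of error = 1.960 × 0.8513 = 1.6685
CI: x̄ ± margin = 63 ± 1.6685
CI: (61.3315, 64.6685)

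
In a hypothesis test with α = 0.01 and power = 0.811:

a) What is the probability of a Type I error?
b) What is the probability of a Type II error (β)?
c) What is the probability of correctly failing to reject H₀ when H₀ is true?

a) Type I error probability = α = 0.01
b) Power = P(reject H₀ | H₁ true) = 1 - β = 0.811, so Type II error probability = β = 1 - Power = 0.189
c) P(fail to reject H₀ | H₀ true) = 1 - α = 0.99

Answer: a) 0.01, b) 0.189, c) 0.99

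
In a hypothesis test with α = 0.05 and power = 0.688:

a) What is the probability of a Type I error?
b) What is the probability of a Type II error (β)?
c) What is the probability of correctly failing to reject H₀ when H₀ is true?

Answer: a) 0.05, b) 0.312, c) 0.95

Derivation:
a) Type I error probability = α = 0.05
b) Power = P(reject H₀ | H₁ true) = 1 - β = 0.688, so Type II error probability = β = 1 - Power = 0.312
c) P(fail to reject H₀ | H₀ true) = 1 - α = 0.95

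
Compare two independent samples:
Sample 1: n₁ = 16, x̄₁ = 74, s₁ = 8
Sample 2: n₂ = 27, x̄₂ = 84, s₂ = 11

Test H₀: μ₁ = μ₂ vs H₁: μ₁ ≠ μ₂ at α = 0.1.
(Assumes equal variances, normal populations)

Pooled variance: s²_p = [15×8² + 26×11²]/(41) = 100.1463
s_p = 10.0073
SE = s_p×√(1/n₁ + 1/n₂) = 10.0073×√(1/16 + 1/27) = 3.1573
t = (x̄₁ - x̄₂)/SE = (74 - 84)/3.1573 = -3.1673
df = 41, t-critical = ±1.683
Decision: reject H₀

Answer: t = -3.1673, reject H₀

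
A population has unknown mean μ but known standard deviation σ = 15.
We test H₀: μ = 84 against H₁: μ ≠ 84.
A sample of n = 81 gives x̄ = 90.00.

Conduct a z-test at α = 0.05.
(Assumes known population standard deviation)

Standard error: SE = σ/√n = 15/√81 = 1.6667
z-statistic: z = (x̄ - μ₀)/SE = (90.00 - 84)/1.6667 = 3.5999
Critical value: ±1.960
p-value = 0.0003
Decision: reject H₀

Answer: z = 3.5999, reject H₀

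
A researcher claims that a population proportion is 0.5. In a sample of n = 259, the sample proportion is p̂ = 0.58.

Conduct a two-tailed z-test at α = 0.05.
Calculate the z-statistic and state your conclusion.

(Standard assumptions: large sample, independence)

H₀: p = 0.5, H₁: p ≠ 0.5
Standard error: SE = √(p₀(1-p₀)/n) = √(0.5×0.5/259) = 0.031068
z-statistic: z = (p̂ - p₀)/SE = (0.58 - 0.5)/0.031068 = 2.5750
Critical value: z_0.025 = ±1.960
p-value = 0.0100
Decision: reject H₀ at α = 0.05

Answer: z = 2.5750, reject H₀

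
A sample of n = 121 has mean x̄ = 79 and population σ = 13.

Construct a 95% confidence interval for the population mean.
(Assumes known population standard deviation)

Confidence level: 95%, α = 0.05
z_0.025 = 1.960
SE = σ/√n = 13/√121 = 1.1818
Margin of error = 1.960 × 1.1818 = 2.3163
CI: x̄ ± margin = 79 ± 2.3163
CI: (76.6837, 81.3163)

Answer: (76.6837, 81.3163)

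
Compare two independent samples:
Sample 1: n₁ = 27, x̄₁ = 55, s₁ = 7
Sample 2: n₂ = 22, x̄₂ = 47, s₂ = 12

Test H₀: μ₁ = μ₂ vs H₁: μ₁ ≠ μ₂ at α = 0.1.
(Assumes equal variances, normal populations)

Answer: t = 2.9127, reject H₀

Derivation:
Pooled variance: s²_p = [26×7² + 21×12²]/(47) = 91.4468
s_p = 9.5628
SE = s_p×√(1/n₁ + 1/n₂) = 9.5628×√(1/27 + 1/22) = 2.7466
t = (x̄₁ - x̄₂)/SE = (55 - 47)/2.7466 = 2.9127
df = 47, t-critical = ±1.678
Decision: reject H₀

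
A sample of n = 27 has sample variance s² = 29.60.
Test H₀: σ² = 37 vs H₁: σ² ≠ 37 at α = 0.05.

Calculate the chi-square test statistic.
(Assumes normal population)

df = n - 1 = 26
χ² = (n-1)s²/σ₀² = 26×29.60/37 = 20.8000
Critical values: χ²_{0.975,26} = 13.844, χ²_{0.025,26} = 41.923
Rejection region: χ² < 13.844 or χ² > 41.923
Decision: fail to reject H₀

Answer: χ² = 20.8000, fail to reject H₀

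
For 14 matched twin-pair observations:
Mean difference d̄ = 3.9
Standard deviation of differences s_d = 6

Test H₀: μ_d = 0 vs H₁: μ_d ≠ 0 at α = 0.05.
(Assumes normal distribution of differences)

Answer: t = 2.4320, reject H₀

Derivation:
df = n - 1 = 13
SE = s_d/√n = 6/√14 = 1.6036
t = d̄/SE = 3.9/1.6036 = 2.4320
Critical value: t_{0.025,13} = ±2.160
p-value ≈ 0.0302
Decision: reject H₀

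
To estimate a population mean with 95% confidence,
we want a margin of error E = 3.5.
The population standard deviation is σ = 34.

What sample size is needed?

Answer: n = 363

Derivation:
z_0.025 = 1.960
n = (z×σ/E)² = (1.960×34/3.5)²
n = 362.5216
Round up: n = 363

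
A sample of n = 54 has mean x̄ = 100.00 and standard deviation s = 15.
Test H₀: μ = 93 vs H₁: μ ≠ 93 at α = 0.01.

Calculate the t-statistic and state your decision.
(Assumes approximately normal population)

df = n - 1 = 53
SE = s/√n = 15/√54 = 2.0412
t = (x̄ - μ₀)/SE = (100.00 - 93)/2.0412 = 3.4294
Critical value: t_{0.005,53} = ±2.672
p-value ≈ 0.0012
Decision: reject H₀

Answer: t = 3.4294, reject H₀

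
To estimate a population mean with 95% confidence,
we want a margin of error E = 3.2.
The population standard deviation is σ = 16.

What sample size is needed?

Answer: n = 97

Derivation:
z_0.025 = 1.960
n = (z×σ/E)² = (1.960×16/3.2)²
n = 96.0400
Round up: n = 97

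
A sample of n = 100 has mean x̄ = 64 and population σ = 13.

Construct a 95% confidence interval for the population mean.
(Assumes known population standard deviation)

Answer: (61.4520, 66.5480)

Derivation:
Confidence level: 95%, α = 0.05
z_0.025 = 1.960
SE = σ/√n = 13/√100 = 1.3000
Margin of error = 1.960 × 1.3000 = 2.5480
CI: x̄ ± margin = 64 ± 2.5480
CI: (61.4520, 66.5480)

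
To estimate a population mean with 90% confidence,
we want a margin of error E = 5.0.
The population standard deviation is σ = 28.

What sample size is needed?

Answer: n = 85

Derivation:
z_0.05 = 1.645
n = (z×σ/E)² = (1.645×28/5.0)²
n = 84.8609
Round up: n = 85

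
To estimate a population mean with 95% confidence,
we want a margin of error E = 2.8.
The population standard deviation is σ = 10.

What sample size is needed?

Answer: n = 49

Derivation:
z_0.025 = 1.960
n = (z×σ/E)² = (1.960×10/2.8)²
n = 49.0000
Already a whole number: n = 49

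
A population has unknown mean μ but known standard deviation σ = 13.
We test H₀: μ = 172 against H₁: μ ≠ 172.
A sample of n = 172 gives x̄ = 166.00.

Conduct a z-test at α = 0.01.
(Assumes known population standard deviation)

Standard error: SE = σ/√n = 13/√172 = 0.9912
z-statistic: z = (x̄ - μ₀)/SE = (166.00 - 172)/0.9912 = -6.0533
Critical value: ±2.576
p-value < 0.0001
Decision: reject H₀

Answer: z = -6.0533, reject H₀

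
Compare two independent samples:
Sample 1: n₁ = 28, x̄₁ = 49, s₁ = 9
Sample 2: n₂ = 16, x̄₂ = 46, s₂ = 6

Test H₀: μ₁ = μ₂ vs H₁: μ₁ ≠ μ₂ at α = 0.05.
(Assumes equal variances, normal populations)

Answer: t = 1.1880, fail to reject H₀

Derivation:
Pooled variance: s²_p = [27×9² + 15×6²]/(42) = 64.9286
s_p = 8.0578
SE = s_p×√(1/n₁ + 1/n₂) = 8.0578×√(1/28 + 1/16) = 2.5252
t = (x̄₁ - x̄₂)/SE = (49 - 46)/2.5252 = 1.1880
df = 42, t-critical = ±2.018
Decision: fail to reject H₀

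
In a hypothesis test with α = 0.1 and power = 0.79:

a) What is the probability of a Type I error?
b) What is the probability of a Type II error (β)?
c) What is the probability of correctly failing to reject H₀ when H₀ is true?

a) Type I error probability = α = 0.1
b) Power = P(reject H₀ | H₁ true) = 1 - β = 0.79, so Type II error probability = β = 1 - Power = 0.21
c) P(fail to reject H₀ | H₀ true) = 1 - α = 0.9

Answer: a) 0.1, b) 0.21, c) 0.9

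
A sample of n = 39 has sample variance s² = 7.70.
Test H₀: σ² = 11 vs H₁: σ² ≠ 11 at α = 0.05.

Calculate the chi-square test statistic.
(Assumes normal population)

df = n - 1 = 38
χ² = (n-1)s²/σ₀² = 38×7.70/11 = 26.6000
Critical values: χ²_{0.975,38} = 22.878, χ²_{0.025,38} = 56.896
Rejection region: χ² < 22.878 or χ² > 56.896
Decision: fail to reject H₀

Answer: χ² = 26.6000, fail to reject H₀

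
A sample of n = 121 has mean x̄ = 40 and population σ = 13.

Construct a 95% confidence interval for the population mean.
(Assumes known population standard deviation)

Answer: (37.6837, 42.3163)

Derivation:
Confidence level: 95%, α = 0.05
z_0.025 = 1.960
SE = σ/√n = 13/√121 = 1.1818
Margin of error = 1.960 × 1.1818 = 2.3163
CI: x̄ ± margin = 40 ± 2.3163
CI: (37.6837, 42.3163)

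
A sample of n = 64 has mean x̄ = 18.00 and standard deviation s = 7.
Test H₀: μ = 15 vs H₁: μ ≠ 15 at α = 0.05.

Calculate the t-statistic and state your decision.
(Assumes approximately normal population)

df = n - 1 = 63
SE = s/√n = 7/√64 = 0.8750
t = (x̄ - μ₀)/SE = (18.00 - 15)/0.8750 = 3.4286
Critical value: t_{0.025,63} = ±1.998
p-value ≈ 0.0011
Decision: reject H₀

Answer: t = 3.4286, reject H₀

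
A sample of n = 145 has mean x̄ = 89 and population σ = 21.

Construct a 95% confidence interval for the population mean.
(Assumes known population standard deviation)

Confidence level: 95%, α = 0.05
z_0.025 = 1.960
SE = σ/√n = 21/√145 = 1.7440
Margin of error = 1.960 × 1.7440 = 3.4182
CI: x̄ ± margin = 89 ± 3.4182
CI: (85.5818, 92.4182)

Answer: (85.5818, 92.4182)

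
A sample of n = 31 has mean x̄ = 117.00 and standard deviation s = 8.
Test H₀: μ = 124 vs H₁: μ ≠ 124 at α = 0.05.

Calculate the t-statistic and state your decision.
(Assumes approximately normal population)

Answer: t = -4.8719, reject H₀

Derivation:
df = n - 1 = 30
SE = s/√n = 8/√31 = 1.4368
t = (x̄ - μ₀)/SE = (117.00 - 124)/1.4368 = -4.8719
Critical value: t_{0.025,30} = ±2.042
p-value < 0.0001
Decision: reject H₀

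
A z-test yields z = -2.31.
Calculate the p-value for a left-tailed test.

Answer: p-value ≈ 0.0104

Derivation:
For z = -2.31:
p = P(Z < -2.31) = Φ(-2.31) = 0.0104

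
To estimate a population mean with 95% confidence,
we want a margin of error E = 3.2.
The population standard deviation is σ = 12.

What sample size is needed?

Answer: n = 55

Derivation:
z_0.025 = 1.960
n = (z×σ/E)² = (1.960×12/3.2)²
n = 54.0225
Round up: n = 55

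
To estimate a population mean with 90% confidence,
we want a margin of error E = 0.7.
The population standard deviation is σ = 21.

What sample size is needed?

z_0.05 = 1.645
n = (z×σ/E)² = (1.645×21/0.7)²
n = 2435.4225
Round up: n = 2436

Answer: n = 2436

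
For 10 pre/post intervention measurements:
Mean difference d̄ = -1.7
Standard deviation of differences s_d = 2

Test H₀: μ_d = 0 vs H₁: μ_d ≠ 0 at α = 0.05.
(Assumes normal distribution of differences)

Answer: t = -2.6877, reject H₀

Derivation:
df = n - 1 = 9
SE = s_d/√n = 2/√10 = 0.6325
t = d̄/SE = -1.7/0.6325 = -2.6877
Critical value: t_{0.025,9} = ±2.262
p-value ≈ 0.0249
Decision: reject H₀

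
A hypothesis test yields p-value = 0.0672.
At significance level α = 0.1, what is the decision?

Compare p-value to α:
0.0672 < 0.1
Decision: reject H₀

Answer: reject H₀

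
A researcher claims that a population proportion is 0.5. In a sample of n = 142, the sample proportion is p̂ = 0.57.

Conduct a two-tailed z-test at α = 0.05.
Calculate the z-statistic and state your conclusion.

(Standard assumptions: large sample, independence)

H₀: p = 0.5, H₁: p ≠ 0.5
Standard error: SE = √(p₀(1-p₀)/n) = √(0.5×0.5/142) = 0.041959
z-statistic: z = (p̂ - p₀)/SE = (0.57 - 0.5)/0.041959 = 1.6683
Critical value: z_0.025 = ±1.960
p-value = 0.0953
Decision: fail to reject H₀ at α = 0.05

Answer: z = 1.6683, fail to reject H₀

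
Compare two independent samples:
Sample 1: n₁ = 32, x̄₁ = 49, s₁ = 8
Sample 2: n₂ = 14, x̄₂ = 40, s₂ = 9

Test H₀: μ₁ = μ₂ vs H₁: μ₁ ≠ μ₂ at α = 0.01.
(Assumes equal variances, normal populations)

Pooled variance: s²_p = [31×8² + 13×9²]/(44) = 69.0227
s_p = 8.3080
SE = s_p×√(1/n₁ + 1/n₂) = 8.3080×√(1/32 + 1/14) = 2.6622
t = (x̄₁ - x̄₂)/SE = (49 - 40)/2.6622 = 3.3807
df = 44, t-critical = ±2.692
Decision: reject H₀

Answer: t = 3.3807, reject H₀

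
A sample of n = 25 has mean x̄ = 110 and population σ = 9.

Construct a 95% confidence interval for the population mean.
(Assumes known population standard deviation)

Answer: (106.4720, 113.5280)

Derivation:
Confidence level: 95%, α = 0.05
z_0.025 = 1.960
SE = σ/√n = 9/√25 = 1.8000
Margin of error = 1.960 × 1.8000 = 3.5280
CI: x̄ ± margin = 110 ± 3.5280
CI: (106.4720, 113.5280)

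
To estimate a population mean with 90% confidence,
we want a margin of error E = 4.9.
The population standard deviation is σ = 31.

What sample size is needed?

Answer: n = 109

Derivation:
z_0.05 = 1.645
n = (z×σ/E)² = (1.645×31/4.9)²
n = 108.3086
Round up: n = 109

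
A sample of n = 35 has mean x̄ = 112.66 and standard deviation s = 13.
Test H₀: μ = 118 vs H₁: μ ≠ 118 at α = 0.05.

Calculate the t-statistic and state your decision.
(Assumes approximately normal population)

Answer: t = -2.4301, reject H₀

Derivation:
df = n - 1 = 34
SE = s/√n = 13/√35 = 2.1974
t = (x̄ - μ₀)/SE = (112.66 - 118)/2.1974 = -2.4301
Critical value: t_{0.025,34} = ±2.032
p-value ≈ 0.0205
Decision: reject H₀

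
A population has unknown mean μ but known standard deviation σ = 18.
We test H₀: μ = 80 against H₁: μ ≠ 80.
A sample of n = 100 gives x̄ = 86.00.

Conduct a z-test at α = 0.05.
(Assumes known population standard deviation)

Standard error: SE = σ/√n = 18/√100 = 1.8000
z-statistic: z = (x̄ - μ₀)/SE = (86.00 - 80)/1.8000 = 3.3333
Critical value: ±1.960
p-value = 0.0009
Decision: reject H₀

Answer: z = 3.3333, reject H₀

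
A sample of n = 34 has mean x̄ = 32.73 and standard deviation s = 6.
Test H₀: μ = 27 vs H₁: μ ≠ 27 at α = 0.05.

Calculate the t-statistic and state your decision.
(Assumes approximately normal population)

df = n - 1 = 33
SE = s/√n = 6/√34 = 1.0290
t = (x̄ - μ₀)/SE = (32.73 - 27)/1.0290 = 5.5685
Critical value: t_{0.025,33} = ±2.035
p-value < 0.0001
Decision: reject H₀

Answer: t = 5.5685, reject H₀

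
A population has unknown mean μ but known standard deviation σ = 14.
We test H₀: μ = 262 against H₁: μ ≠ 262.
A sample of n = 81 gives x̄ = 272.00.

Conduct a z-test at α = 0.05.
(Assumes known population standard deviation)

Answer: z = 6.4284, reject H₀

Derivation:
Standard error: SE = σ/√n = 14/√81 = 1.5556
z-statistic: z = (x̄ - μ₀)/SE = (272.00 - 262)/1.5556 = 6.4284
Critical value: ±1.960
p-value < 0.0001
Decision: reject H₀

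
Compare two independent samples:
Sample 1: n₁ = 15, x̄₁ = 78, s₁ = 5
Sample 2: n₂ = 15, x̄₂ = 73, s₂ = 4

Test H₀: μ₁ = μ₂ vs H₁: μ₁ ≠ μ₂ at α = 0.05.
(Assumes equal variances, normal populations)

Answer: t = 3.0243, reject H₀

Derivation:
Pooled variance: s²_p = [14×5² + 14×4²]/(28) = 20.5000
s_p = 4.5277
SE = s_p×√(1/n₁ + 1/n₂) = 4.5277×√(1/15 + 1/15) = 1.6533
t = (x̄₁ - x̄₂)/SE = (78 - 73)/1.6533 = 3.0243
df = 28, t-critical = ±2.048
Decision: reject H₀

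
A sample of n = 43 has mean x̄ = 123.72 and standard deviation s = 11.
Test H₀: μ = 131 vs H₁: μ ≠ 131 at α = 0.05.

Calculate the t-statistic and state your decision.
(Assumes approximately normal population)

Answer: t = -4.3398, reject H₀

Derivation:
df = n - 1 = 42
SE = s/√n = 11/√43 = 1.6775
t = (x̄ - μ₀)/SE = (123.72 - 131)/1.6775 = -4.3398
Critical value: t_{0.025,42} = ±2.018
p-value ≈ 0.0001
Decision: reject H₀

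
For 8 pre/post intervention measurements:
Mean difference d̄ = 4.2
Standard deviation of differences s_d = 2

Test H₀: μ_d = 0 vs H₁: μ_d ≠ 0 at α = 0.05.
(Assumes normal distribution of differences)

df = n - 1 = 7
SE = s_d/√n = 2/√8 = 0.7071
t = d̄/SE = 4.2/0.7071 = 5.9398
Critical value: t_{0.025,7} = ±2.365
p-value ≈ 0.0006
Decision: reject H₀

Answer: t = 5.9398, reject H₀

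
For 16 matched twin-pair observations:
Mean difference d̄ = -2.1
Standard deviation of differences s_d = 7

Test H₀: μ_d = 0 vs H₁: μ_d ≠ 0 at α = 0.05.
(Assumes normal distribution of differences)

Answer: t = -1.2000, fail to reject H₀

Derivation:
df = n - 1 = 15
SE = s_d/√n = 7/√16 = 1.7500
t = d̄/SE = -2.1/1.7500 = -1.2000
Critical value: t_{0.025,15} = ±2.131
p-value ≈ 0.2487
Decision: fail to reject H₀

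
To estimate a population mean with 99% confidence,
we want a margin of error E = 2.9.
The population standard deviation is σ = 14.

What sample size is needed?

z_0.005 = 2.576
n = (z×σ/E)² = (2.576×14/2.9)²
n = 154.6507
Round up: n = 155

Answer: n = 155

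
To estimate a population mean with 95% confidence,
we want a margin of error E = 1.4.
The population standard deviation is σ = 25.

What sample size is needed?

z_0.025 = 1.960
n = (z×σ/E)² = (1.960×25/1.4)²
n = 1225.0000
Already a whole number: n = 1225

Answer: n = 1225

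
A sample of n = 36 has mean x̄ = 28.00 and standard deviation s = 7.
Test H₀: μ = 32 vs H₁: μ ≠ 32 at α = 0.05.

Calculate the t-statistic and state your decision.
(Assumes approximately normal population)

Answer: t = -3.4285, reject H₀

Derivation:
df = n - 1 = 35
SE = s/√n = 7/√36 = 1.1667
t = (x̄ - μ₀)/SE = (28.00 - 32)/1.1667 = -3.4285
Critical value: t_{0.025,35} = ±2.030
p-value ≈ 0.0016
Decision: reject H₀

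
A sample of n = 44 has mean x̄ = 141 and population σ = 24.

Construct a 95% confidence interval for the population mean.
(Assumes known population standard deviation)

Answer: (133.9085, 148.0915)

Derivation:
Confidence level: 95%, α = 0.05
z_0.025 = 1.960
SE = σ/√n = 24/√44 = 3.6181
Margin of error = 1.960 × 3.6181 = 7.0915
CI: x̄ ± margin = 141 ± 7.0915
CI: (133.9085, 148.0915)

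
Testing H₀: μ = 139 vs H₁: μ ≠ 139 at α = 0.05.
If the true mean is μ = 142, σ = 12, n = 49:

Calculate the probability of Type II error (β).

SE = σ/√n = 12/√49 = 1.7143
Critical values: μ₀ ± z_0.025×SE = 139 ± 1.960×1.7143
Acceptance region: (135.6400, 142.3600)
Under H₁ (μ = 142): z_high = (142.3600 - 142)/1.7143 = 0.2100, z_low = (135.6400 - 142)/1.7143 = -3.7100
β = P(not reject | H₁) = Φ(0.2100) - Φ(-3.7100) ≈ 0.5831

Answer: β ≈ 0.5831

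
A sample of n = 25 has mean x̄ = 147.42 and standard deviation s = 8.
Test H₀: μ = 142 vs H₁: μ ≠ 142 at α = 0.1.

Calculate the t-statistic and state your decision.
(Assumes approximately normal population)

df = n - 1 = 24
SE = s/√n = 8/√25 = 1.6000
t = (x̄ - μ₀)/SE = (147.42 - 142)/1.6000 = 3.3875
Critical value: t_{0.05,24} = ±1.711
p-value ≈ 0.0024
Decision: reject H₀

Answer: t = 3.3875, reject H₀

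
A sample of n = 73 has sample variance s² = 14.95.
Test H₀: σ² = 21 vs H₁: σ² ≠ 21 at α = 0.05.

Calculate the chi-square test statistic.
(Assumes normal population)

Answer: χ² = 51.2571, fail to reject H₀

Derivation:
df = n - 1 = 72
χ² = (n-1)s²/σ₀² = 72×14.95/21 = 51.2571
Critical values: χ²_{0.975,72} = 50.428, χ²_{0.025,72} = 97.353
Rejection region: χ² < 50.428 or χ² > 97.353
Decision: fail to reject H₀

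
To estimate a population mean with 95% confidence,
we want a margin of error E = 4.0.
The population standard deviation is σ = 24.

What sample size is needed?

z_0.025 = 1.960
n = (z×σ/E)² = (1.960×24/4.0)²
n = 138.2976
Round up: n = 139

Answer: n = 139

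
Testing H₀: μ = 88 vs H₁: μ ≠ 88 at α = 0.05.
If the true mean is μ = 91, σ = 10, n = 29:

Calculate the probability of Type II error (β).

Answer: β ≈ 0.6346

Derivation:
SE = σ/√n = 10/√29 = 1.8570
Critical values: μ₀ ± z_0.025×SE = 88 ± 1.960×1.8570
Acceptance region: (84.3603, 91.6397)
Under H₁ (μ = 91): z_high = (91.6397 - 91)/1.8570 = 0.3445, z_low = (84.3603 - 91)/1.8570 = -3.5755
β = P(not reject | H₁) = Φ(0.3445) - Φ(-3.5755) ≈ 0.6346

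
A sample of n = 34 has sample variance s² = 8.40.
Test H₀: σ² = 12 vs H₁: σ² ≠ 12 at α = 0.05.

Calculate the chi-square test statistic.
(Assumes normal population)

Answer: χ² = 23.1000, fail to reject H₀

Derivation:
df = n - 1 = 33
χ² = (n-1)s²/σ₀² = 33×8.40/12 = 23.1000
Critical values: χ²_{0.975,33} = 19.047, χ²_{0.025,33} = 50.725
Rejection region: χ² < 19.047 or χ² > 50.725
Decision: fail to reject H₀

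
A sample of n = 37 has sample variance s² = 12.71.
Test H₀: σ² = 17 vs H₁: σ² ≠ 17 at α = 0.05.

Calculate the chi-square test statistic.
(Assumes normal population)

df = n - 1 = 36
χ² = (n-1)s²/σ₀² = 36×12.71/17 = 26.9153
Critical values: χ²_{0.975,36} = 21.336, χ²_{0.025,36} = 54.437
Rejection region: χ² < 21.336 or χ² > 54.437
Decision: fail to reject H₀

Answer: χ² = 26.9153, fail to reject H₀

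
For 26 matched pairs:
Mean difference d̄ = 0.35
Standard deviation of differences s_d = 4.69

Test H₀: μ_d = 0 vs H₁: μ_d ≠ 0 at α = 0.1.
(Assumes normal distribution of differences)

Answer: t = 0.3805, fail to reject H₀

Derivation:
df = n - 1 = 25
SE = s_d/√n = 4.69/√26 = 0.9198
t = d̄/SE = 0.35/0.9198 = 0.3805
Critical value: t_{0.05,25} = ±1.708
p-value ≈ 0.7068
Decision: fail to reject H₀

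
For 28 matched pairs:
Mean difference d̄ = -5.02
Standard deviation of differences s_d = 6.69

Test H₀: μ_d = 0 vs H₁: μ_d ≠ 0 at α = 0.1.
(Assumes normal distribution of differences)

df = n - 1 = 27
SE = s_d/√n = 6.69/√28 = 1.2643
t = d̄/SE = -5.02/1.2643 = -3.9706
Critical value: t_{0.05,27} = ±1.703
p-value ≈ 0.0005
Decision: reject H₀

Answer: t = -3.9706, reject H₀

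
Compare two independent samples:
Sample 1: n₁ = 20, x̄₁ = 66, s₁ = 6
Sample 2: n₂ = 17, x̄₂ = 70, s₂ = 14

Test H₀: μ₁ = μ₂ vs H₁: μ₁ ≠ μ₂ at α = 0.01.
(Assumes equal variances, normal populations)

Pooled variance: s²_p = [19×6² + 16×14²]/(35) = 109.1429
s_p = 10.4471
SE = s_p×√(1/n₁ + 1/n₂) = 10.4471×√(1/20 + 1/17) = 3.4463
t = (x̄₁ - x̄₂)/SE = (66 - 70)/3.4463 = -1.1607
df = 35, t-critical = ±2.724
Decision: fail to reject H₀

Answer: t = -1.1607, fail to reject H₀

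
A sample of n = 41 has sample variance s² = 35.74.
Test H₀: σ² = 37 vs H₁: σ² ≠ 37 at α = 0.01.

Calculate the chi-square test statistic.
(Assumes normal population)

Answer: χ² = 38.6378, fail to reject H₀

Derivation:
df = n - 1 = 40
χ² = (n-1)s²/σ₀² = 40×35.74/37 = 38.6378
Critical values: χ²_{0.995,40} = 20.707, χ²_{0.005,40} = 66.766
Rejection region: χ² < 20.707 or χ² > 66.766
Decision: fail to reject H₀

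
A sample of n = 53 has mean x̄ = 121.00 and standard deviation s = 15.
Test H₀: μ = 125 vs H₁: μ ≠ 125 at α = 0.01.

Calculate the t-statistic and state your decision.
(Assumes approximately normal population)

df = n - 1 = 52
SE = s/√n = 15/√53 = 2.0604
t = (x̄ - μ₀)/SE = (121.00 - 125)/2.0604 = -1.9414
Critical value: t_{0.005,52} = ±2.674
p-value ≈ 0.0576
Decision: fail to reject H₀

Answer: t = -1.9414, fail to reject H₀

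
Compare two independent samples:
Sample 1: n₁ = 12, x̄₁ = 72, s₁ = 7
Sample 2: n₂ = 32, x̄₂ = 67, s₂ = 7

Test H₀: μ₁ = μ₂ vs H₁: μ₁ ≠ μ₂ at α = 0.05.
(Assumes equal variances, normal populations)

Answer: t = 2.1101, reject H₀

Derivation:
Pooled variance: s²_p = [11×7² + 31×7²]/(42) = 49.0000
s_p = 7.0000
SE = s_p×√(1/n₁ + 1/n₂) = 7.0000×√(1/12 + 1/32) = 2.3695
t = (x̄₁ - x̄₂)/SE = (72 - 67)/2.3695 = 2.1101
df = 42, t-critical = ±2.018
Decision: reject H₀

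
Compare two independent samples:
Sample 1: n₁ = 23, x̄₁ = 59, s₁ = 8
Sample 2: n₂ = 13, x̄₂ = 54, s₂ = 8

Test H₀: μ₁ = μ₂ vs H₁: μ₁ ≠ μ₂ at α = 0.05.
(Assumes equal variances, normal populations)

Answer: t = 1.8012, fail to reject H₀

Derivation:
Pooled variance: s²_p = [22×8² + 12×8²]/(34) = 64.0000
s_p = 8.0000
SE = s_p×√(1/n₁ + 1/n₂) = 8.0000×√(1/23 + 1/13) = 2.7759
t = (x̄₁ - x̄₂)/SE = (59 - 54)/2.7759 = 1.8012
df = 34, t-critical = ±2.032
Decision: fail to reject H₀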